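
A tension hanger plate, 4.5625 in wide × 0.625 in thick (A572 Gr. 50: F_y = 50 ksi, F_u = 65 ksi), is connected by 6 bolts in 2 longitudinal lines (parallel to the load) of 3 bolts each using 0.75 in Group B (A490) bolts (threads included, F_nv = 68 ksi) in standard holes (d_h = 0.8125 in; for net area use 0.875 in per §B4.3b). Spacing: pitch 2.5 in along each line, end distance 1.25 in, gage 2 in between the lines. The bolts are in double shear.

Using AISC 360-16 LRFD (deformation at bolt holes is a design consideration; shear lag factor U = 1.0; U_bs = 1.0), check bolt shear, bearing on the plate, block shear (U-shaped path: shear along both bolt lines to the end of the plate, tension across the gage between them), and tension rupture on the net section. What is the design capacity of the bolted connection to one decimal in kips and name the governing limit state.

Bolt shear: A_b = π(0.75)²/4 = 0.44179 in². φR_n = 0.75 × 68 × 0.44179 × 6 × 2 = 270.4 kips.
Bearing (0.625 in plate, F_u = 65 ksi): end bolts L_c = 1.25 − 0.8125/2 = 0.84375, R_n = min(1.2×0.84375×0.625×65, 2.4×0.75×0.625×65) = 41.133 kips/bolt; interior L_c = 2.5 − 0.8125 = 1.6875, R_n = 73.125 kips/bolt. φR_n = 0.75 × (2×41.133 + 4×73.125) = 281.1 kips.
Block shear: shear path 2×[1.25+2×2.5] = 2×6.25 in, A_gv = 7.8125, A_nv = 2×(6.25 − 2.5×0.875)×0.625 = 5.0781 in²; tension across gage: (2 − 1×0.875)×0.625 = 0.70313 in². R_n = min(0.6×65×5.0781, 0.6×50×7.8125) + 1.0×65×0.70313 = min(198.05, 234.38) + 45.703 = 243.75 kips. φR_n = 0.75 × 243.75 = 182.8 kips.
Tension rupture (net): A_n = (4.5625 − 2×0.875)×0.625 = 1.7578 in² (U = 1.0, A_e = A_n). φR_n = 0.75 × 65 × 1.7578 = 85.7 kips.
Governing: min(270.4, 281.1, 182.8, 85.7) = 85.7 kips → net-section rupture.

85.7 kips (net-section rupture governs)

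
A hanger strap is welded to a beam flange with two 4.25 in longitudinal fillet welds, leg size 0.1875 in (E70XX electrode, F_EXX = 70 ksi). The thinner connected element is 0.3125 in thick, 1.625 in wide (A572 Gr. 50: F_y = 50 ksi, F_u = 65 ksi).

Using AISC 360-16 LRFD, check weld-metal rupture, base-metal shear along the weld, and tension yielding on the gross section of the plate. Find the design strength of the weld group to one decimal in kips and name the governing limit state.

Weld metal: throat = 0.707×0.1875 = 0.13256 in, L = 2×4.25 = 8.5 in. φR_n = 0.75 × 0.6 × 70 × 0.13256 × 8.5 = 35.5 kips.
Base metal shear (0.3125 in plate): yield φR_n = 1.0×0.6×50×0.3125×8.5 = 79.7 kips; rupture φR_n = 0.75×0.6×65×0.3125×8.5 = 77.7 kips; take 77.7 kips (rupture).
Tension yield (gross): A_g = 1.625×0.3125 = 0.50781 in². φR_n = 0.90 × 50 × 0.50781 = 22.9 kips.
Governing: min(35.5, 77.7, 22.9) = 22.9 kips → gross-section yield.

22.9 kips (gross-section yield governs)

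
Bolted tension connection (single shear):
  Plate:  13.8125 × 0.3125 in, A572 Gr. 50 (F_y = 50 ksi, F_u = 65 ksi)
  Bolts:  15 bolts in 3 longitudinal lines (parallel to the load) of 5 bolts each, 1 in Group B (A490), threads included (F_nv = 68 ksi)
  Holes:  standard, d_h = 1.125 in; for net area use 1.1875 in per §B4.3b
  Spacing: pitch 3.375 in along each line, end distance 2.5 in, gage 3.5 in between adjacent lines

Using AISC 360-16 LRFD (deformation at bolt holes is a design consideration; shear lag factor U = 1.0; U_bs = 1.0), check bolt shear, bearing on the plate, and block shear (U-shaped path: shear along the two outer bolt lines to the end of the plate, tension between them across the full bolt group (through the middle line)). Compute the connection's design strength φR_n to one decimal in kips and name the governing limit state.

Bolt shear: A_b = π(1)²/4 = 0.7854 in². φR_n = 0.75 × 68 × 0.7854 × 15 × 1 = 600.8 kips.
Bearing (0.3125 in plate, F_u = 65 ksi): end bolts L_c = 2.5 − 1.125/2 = 1.9375, R_n = min(1.2×1.9375×0.3125×65, 2.4×1×0.3125×65) = 47.227 kips/bolt; interior L_c = 3.375 − 1.125 = 2.25, R_n = 48.75 kips/bolt. φR_n = 0.75 × (3×47.227 + 12×48.75) = 545.0 kips.
Block shear: shear path 2×[2.5+4×3.375] = 2×16 in, A_gv = 10, A_nv = 2×(16 − 4.5×1.1875)×0.3125 = 6.6602 in²; tension across gage: (7 − 2×1.1875)×0.3125 = 1.4453 in². R_n = min(0.6×65×6.6602, 0.6×50×10) + 1.0×65×1.4453 = min(259.75, 300) + 93.945 = 353.7 kips. φR_n = 0.75 × 353.7 = 265.3 kips.
Governing: min(600.8, 545.0, 265.3) = 265.3 kips → block shear.

265.3 kips (block shear governs)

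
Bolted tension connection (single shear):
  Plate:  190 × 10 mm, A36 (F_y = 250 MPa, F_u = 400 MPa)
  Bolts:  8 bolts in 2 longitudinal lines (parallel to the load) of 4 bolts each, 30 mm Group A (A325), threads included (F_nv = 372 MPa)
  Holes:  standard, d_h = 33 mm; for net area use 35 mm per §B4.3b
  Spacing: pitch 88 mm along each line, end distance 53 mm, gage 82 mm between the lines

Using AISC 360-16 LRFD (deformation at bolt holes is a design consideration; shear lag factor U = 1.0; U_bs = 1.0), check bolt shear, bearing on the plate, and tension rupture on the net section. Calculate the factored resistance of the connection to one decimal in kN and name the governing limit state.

360.0 kN (net-section rupture governs)

Bolt shear: A_b = π(30)²/4 = 706.86 mm². φR_n = 0.75 × 372 × 706.86 × 8 × 1 = 1577.7 kN.
Bearing (10 mm plate, F_u = 400 MPa): end bolts L_c = 53 − 33/2 = 36.5, R_n = min(1.2×36.5×10×400, 2.4×30×10×400) = 175.2 kN/bolt; interior L_c = 88 − 33 = 55, R_n = 264 kN/bolt. φR_n = 0.75 × (2×175.2 + 6×264) = 1450.8 kN.
Tension rupture (net): A_n = (190 − 2×35)×10 = 1200 mm² (U = 1.0, A_e = A_n). φR_n = 0.75 × 400 × 1200 = 360.0 kN.
Governing: min(1577.7, 1450.8, 360.0) = 360.0 kN → net-section rupture.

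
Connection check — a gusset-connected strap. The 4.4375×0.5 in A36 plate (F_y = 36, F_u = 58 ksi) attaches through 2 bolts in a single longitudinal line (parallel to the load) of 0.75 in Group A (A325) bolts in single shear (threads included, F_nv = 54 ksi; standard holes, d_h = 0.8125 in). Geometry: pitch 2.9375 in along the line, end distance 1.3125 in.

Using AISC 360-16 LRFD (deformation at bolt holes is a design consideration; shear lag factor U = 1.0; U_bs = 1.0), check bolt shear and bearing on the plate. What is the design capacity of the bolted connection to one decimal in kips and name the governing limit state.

Bolt shear: A_b = π(0.75)²/4 = 0.44179 in². φR_n = 0.75 × 54 × 0.44179 × 2 × 1 = 35.8 kips.
Bearing (0.5 in plate, F_u = 58 ksi): end bolts L_c = 1.3125 − 0.8125/2 = 0.90625, R_n = min(1.2×0.90625×0.5×58, 2.4×0.75×0.5×58) = 31.538 kips/bolt; interior L_c = 2.9375 − 0.8125 = 2.125, R_n = 52.2 kips/bolt. φR_n = 0.75 × (1×31.538 + 1×52.2) = 62.8 kips.
Governing: min(35.8, 62.8) = 35.8 kips → bolt shear.

35.8 kips (bolt shear governs)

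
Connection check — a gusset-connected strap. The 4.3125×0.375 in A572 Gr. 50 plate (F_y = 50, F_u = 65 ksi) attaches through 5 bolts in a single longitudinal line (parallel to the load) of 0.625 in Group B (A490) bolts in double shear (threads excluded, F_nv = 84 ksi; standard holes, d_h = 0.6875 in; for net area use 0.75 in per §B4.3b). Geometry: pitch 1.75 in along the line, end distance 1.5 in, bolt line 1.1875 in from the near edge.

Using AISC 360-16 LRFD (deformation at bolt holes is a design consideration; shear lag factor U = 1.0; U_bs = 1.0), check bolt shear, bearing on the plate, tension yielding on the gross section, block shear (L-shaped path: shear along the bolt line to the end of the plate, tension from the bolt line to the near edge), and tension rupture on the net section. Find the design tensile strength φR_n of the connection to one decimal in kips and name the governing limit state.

Bolt shear: A_b = π(0.625)²/4 = 0.3068 in². φR_n = 0.75 × 84 × 0.3068 × 5 × 2 = 193.3 kips.
Bearing (0.375 in plate, F_u = 65 ksi): end bolts L_c = 1.5 − 0.6875/2 = 1.15625, R_n = min(1.2×1.15625×0.375×65, 2.4×0.625×0.375×65) = 33.82 kips/bolt; interior L_c = 1.75 − 0.6875 = 1.0625, R_n = 31.078 kips/bolt. φR_n = 0.75 × (1×33.82 + 4×31.078) = 118.6 kips.
Tension yield (gross): A_g = 4.3125×0.375 = 1.6172 in². φR_n = 0.90 × 50 × 1.6172 = 72.8 kips.
Block shear: shear path 1×[1.5+4×1.75] = 1×8.5 in, A_gv = 3.1875, A_nv = 1×(8.5 − 4.5×0.75)×0.375 = 1.9219 in²; tension to near edge: (1.1875 − 0.5×0.75)×0.375 = 0.30469 in². R_n = min(0.6×65×1.9219, 0.6×50×3.1875) + 1.0×65×0.30469 = min(74.954, 95.625) + 19.805 = 94.759 kips. φR_n = 0.75 × 94.759 = 71.1 kips.
Tension rupture (net): A_n = (4.3125 − 1×0.75)×0.375 = 1.3359 in² (U = 1.0, A_e = A_n). φR_n = 0.75 × 65 × 1.3359 = 65.1 kips.
Governing: min(193.3, 118.6, 72.8, 71.1, 65.1) = 65.1 kips → net-section rupture.

65.1 kips (net-section rupture governs)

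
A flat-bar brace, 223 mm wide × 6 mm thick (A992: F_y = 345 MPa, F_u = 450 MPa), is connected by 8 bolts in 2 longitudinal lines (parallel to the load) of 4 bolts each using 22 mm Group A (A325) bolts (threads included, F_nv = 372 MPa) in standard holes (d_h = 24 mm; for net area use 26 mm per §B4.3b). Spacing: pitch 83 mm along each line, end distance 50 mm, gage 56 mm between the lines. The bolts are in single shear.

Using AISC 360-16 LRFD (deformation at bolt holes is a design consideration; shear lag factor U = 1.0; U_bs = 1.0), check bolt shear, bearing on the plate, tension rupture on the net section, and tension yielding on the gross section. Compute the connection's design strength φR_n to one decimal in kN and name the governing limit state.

Bolt shear: A_b = π(22)²/4 = 380.13 mm². φR_n = 0.75 × 372 × 380.13 × 8 × 1 = 848.5 kN.
Bearing (6 mm plate, F_u = 450 MPa): end bolts L_c = 50 − 24/2 = 38, R_n = min(1.2×38×6×450, 2.4×22×6×450) = 123.12 kN/bolt; interior L_c = 83 − 24 = 59, R_n = 142.56 kN/bolt. φR_n = 0.75 × (2×123.12 + 6×142.56) = 826.2 kN.
Tension rupture (net): A_n = (223 − 2×26)×6 = 1026 mm² (U = 1.0, A_e = A_n). φR_n = 0.75 × 450 × 1026 = 346.3 kN.
Tension yield (gross): A_g = 223×6 = 1338 mm². φR_n = 0.90 × 345 × 1338 = 415.4 kN.
Governing: min(848.5, 826.2, 346.3, 415.4) = 346.3 kN → net-section rupture.

346.3 kN (net-section rupture governs)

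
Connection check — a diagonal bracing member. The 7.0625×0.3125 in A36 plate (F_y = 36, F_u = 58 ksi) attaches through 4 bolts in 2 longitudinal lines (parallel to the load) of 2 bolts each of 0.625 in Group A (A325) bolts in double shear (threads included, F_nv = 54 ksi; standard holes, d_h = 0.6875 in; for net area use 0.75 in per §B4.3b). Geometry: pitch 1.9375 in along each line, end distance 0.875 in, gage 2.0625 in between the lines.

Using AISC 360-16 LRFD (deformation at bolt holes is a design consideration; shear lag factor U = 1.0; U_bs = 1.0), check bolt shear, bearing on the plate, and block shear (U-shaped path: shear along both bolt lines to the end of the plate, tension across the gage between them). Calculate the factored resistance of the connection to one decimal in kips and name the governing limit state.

Bolt shear: A_b = π(0.625)²/4 = 0.3068 in². φR_n = 0.75 × 54 × 0.3068 × 4 × 2 = 99.4 kips.
Bearing (0.3125 in plate, F_u = 58 ksi): end bolts L_c = 0.875 − 0.6875/2 = 0.53125, R_n = min(1.2×0.53125×0.3125×58, 2.4×0.625×0.3125×58) = 11.555 kips/bolt; interior L_c = 1.9375 − 0.6875 = 1.25, R_n = 27.188 kips/bolt. φR_n = 0.75 × (2×11.555 + 2×27.188) = 58.1 kips.
Block shear: shear path 2×[0.875+1×1.9375] = 2×2.8125 in, A_gv = 1.7578, A_nv = 2×(2.8125 − 1.5×0.75)×0.3125 = 1.0547 in²; tension across gage: (2.0625 − 1×0.75)×0.3125 = 0.41016 in². R_n = min(0.6×58×1.0547, 0.6×36×1.7578) + 1.0×58×0.41016 = min(36.704, 37.968) + 23.789 = 60.493 kips. φR_n = 0.75 × 60.493 = 45.4 kips.
Governing: min(99.4, 58.1, 45.4) = 45.4 kips → block shear.

45.4 kips (block shear governs)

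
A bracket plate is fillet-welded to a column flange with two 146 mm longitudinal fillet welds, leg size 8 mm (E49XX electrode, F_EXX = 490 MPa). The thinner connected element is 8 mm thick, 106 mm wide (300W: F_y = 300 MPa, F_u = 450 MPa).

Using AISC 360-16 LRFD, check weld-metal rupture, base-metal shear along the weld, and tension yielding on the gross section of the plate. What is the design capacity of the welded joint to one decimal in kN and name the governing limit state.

Weld metal: throat = 0.707×8 = 5.656 mm, L = 2×146 = 292 mm. φR_n = 0.75 × 0.6 × 490 × 5.656 × 292 = 364.2 kN.
Base metal shear (8 mm plate): yield φR_n = 1.0×0.6×300×8×292 = 420.5 kN; rupture φR_n = 0.75×0.6×450×8×292 = 473.0 kN; take 420.5 kN (yield).
Tension yield (gross): A_g = 106×8 = 848 mm². φR_n = 0.90 × 300 × 848 = 229.0 kN.
Governing: min(364.2, 420.5, 229.0) = 229.0 kN → gross-section yield.

229.0 kN (gross-section yield governs)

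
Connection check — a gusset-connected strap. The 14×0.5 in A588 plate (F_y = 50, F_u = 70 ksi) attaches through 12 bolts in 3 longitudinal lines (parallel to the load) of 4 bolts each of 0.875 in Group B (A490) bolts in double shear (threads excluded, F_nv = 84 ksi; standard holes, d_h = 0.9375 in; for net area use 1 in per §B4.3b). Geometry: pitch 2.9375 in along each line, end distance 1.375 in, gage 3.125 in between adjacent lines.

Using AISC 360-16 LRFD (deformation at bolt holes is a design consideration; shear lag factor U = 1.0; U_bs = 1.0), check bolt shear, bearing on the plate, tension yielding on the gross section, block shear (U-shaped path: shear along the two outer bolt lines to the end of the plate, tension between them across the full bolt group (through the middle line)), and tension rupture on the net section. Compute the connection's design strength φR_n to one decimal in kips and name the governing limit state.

288.8 kips (net-section rupture governs)

Bolt shear: A_b = π(0.875)²/4 = 0.60132 in². φR_n = 0.75 × 84 × 0.60132 × 12 × 2 = 909.2 kips.
Bearing (0.5 in plate, F_u = 70 ksi): end bolts L_c = 1.375 − 0.9375/2 = 0.90625, R_n = min(1.2×0.90625×0.5×70, 2.4×0.875×0.5×70) = 38.063 kips/bolt; interior L_c = 2.9375 − 0.9375 = 2, R_n = 73.5 kips/bolt. φR_n = 0.75 × (3×38.063 + 9×73.5) = 581.8 kips.
Tension yield (gross): A_g = 14×0.5 = 7 in². φR_n = 0.90 × 50 × 7 = 315.0 kips.
Block shear: shear path 2×[1.375+3×2.9375] = 2×10.1875 in, A_gv = 10.188, A_nv = 2×(10.1875 − 3.5×1)×0.5 = 6.6875 in²; tension across gage: (6.25 − 2×1)×0.5 = 2.125 in². R_n = min(0.6×70×6.6875, 0.6×50×10.188) + 1.0×70×2.125 = min(280.88, 305.64) + 148.75 = 429.63 kips. φR_n = 0.75 × 429.63 = 322.2 kips.
Tension rupture (net): A_n = (14 − 3×1)×0.5 = 5.5 in² (U = 1.0, A_e = A_n). φR_n = 0.75 × 70 × 5.5 = 288.8 kips.
Governing: min(909.2, 581.8, 315.0, 322.2, 288.8) = 288.8 kips → net-section rupture.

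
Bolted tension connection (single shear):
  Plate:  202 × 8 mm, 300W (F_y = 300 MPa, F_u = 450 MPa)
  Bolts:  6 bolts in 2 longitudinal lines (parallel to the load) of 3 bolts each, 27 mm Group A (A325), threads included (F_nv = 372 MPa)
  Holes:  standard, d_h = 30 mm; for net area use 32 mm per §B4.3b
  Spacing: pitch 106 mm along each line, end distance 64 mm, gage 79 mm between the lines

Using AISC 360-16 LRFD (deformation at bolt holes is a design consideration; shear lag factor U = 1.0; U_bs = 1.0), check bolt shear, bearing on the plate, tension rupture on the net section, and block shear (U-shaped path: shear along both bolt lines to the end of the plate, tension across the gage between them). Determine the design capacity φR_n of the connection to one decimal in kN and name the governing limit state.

Bolt shear: A_b = π(27)²/4 = 572.56 mm². φR_n = 0.75 × 372 × 572.56 × 6 × 1 = 958.5 kN.
Bearing (8 mm plate, F_u = 450 MPa): end bolts L_c = 64 − 30/2 = 49, R_n = min(1.2×49×8×450, 2.4×27×8×450) = 211.68 kN/bolt; interior L_c = 106 − 30 = 76, R_n = 233.28 kN/bolt. φR_n = 0.75 × (2×211.68 + 4×233.28) = 1017.4 kN.
Tension rupture (net): A_n = (202 − 2×32)×8 = 1104 mm² (U = 1.0, A_e = A_n). φR_n = 0.75 × 450 × 1104 = 372.6 kN.
Block shear: shear path 2×[64+2×106] = 2×276 mm, A_gv = 4416, A_nv = 2×(276 − 2.5×32)×8 = 3136 mm²; tension across gage: (79 − 1×32)×8 = 376 mm². R_n = min(0.6×450×3136, 0.6×300×4416) + 1.0×450×376 = min(846.72, 794.88) + 169.2 = 964.08 kN. φR_n = 0.75 × 964.08 = 723.1 kN.
Governing: min(958.5, 1017.4, 372.6, 723.1) = 372.6 kN → net-section rupture.

372.6 kN (net-section rupture governs)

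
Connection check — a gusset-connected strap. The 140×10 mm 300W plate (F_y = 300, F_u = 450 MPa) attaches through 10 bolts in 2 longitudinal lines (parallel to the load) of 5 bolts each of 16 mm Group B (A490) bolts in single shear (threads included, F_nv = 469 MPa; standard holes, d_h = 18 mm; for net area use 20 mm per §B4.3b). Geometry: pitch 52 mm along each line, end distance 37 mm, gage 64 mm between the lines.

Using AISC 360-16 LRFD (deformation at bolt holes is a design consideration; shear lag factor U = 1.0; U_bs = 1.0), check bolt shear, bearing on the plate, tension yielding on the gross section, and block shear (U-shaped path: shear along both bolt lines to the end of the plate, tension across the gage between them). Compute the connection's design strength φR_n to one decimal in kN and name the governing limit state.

378.0 kN (gross-section yield governs)

Bolt shear: A_b = π(16)²/4 = 201.06 mm². φR_n = 0.75 × 469 × 201.06 × 10 × 1 = 707.2 kN.
Bearing (10 mm plate, F_u = 450 MPa): end bolts L_c = 37 − 18/2 = 28, R_n = min(1.2×28×10×450, 2.4×16×10×450) = 151.2 kN/bolt; interior L_c = 52 − 18 = 34, R_n = 172.8 kN/bolt. φR_n = 0.75 × (2×151.2 + 8×172.8) = 1263.6 kN.
Tension yield (gross): A_g = 140×10 = 1400 mm². φR_n = 0.90 × 300 × 1400 = 378.0 kN.
Block shear: shear path 2×[37+4×52] = 2×245 mm, A_gv = 4900, A_nv = 2×(245 − 4.5×20)×10 = 3100 mm²; tension across gage: (64 − 1×20)×10 = 440 mm². R_n = min(0.6×450×3100, 0.6×300×4900) + 1.0×450×440 = min(837, 882) + 198 = 1035 kN. φR_n = 0.75 × 1035 = 776.3 kN.
Governing: min(707.2, 1263.6, 378.0, 776.3) = 378.0 kN → gross-section yield.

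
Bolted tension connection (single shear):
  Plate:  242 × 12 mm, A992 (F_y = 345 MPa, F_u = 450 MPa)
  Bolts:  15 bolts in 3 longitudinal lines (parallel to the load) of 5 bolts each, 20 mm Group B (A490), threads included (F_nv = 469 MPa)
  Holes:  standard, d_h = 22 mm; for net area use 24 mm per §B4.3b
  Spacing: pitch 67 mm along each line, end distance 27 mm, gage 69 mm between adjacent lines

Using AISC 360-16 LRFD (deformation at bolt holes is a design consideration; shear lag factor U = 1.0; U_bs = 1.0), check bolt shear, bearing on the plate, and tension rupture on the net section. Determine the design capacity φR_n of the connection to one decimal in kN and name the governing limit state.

Bolt shear: A_b = π(20)²/4 = 314.16 mm². φR_n = 0.75 × 469 × 314.16 × 15 × 1 = 1657.6 kN.
Bearing (12 mm plate, F_u = 450 MPa): end bolts L_c = 27 − 22/2 = 16, R_n = min(1.2×16×12×450, 2.4×20×12×450) = 103.68 kN/bolt; interior L_c = 67 − 22 = 45, R_n = 259.2 kN/bolt. φR_n = 0.75 × (3×103.68 + 12×259.2) = 2566.1 kN.
Tension rupture (net): A_n = (242 − 3×24)×12 = 2040 mm² (U = 1.0, A_e = A_n). φR_n = 0.75 × 450 × 2040 = 688.5 kN.
Governing: min(1657.6, 2566.1, 688.5) = 688.5 kN → net-section rupture.

688.5 kN (net-section rupture governs)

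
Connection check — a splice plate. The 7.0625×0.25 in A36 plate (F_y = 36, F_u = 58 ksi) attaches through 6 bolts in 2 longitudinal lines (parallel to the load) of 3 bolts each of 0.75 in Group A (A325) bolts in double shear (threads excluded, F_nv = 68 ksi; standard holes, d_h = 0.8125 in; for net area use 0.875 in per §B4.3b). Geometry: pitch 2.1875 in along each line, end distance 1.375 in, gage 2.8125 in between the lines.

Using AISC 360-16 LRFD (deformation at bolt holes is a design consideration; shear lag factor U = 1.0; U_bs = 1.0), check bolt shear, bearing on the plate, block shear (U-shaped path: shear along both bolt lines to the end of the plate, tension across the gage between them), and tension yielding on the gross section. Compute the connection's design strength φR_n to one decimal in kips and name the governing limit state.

57.2 kips (gross-section yield governs)

Bolt shear: A_b = π(0.75)²/4 = 0.44179 in². φR_n = 0.75 × 68 × 0.44179 × 6 × 2 = 270.4 kips.
Bearing (0.25 in plate, F_u = 58 ksi): end bolts L_c = 1.375 − 0.8125/2 = 0.96875, R_n = min(1.2×0.96875×0.25×58, 2.4×0.75×0.25×58) = 16.856 kips/bolt; interior L_c = 2.1875 − 0.8125 = 1.375, R_n = 23.925 kips/bolt. φR_n = 0.75 × (2×16.856 + 4×23.925) = 97.1 kips.
Block shear: shear path 2×[1.375+2×2.1875] = 2×5.75 in, A_gv = 2.875, A_nv = 2×(5.75 − 2.5×0.875)×0.25 = 1.7813 in²; tension across gage: (2.8125 − 1×0.875)×0.25 = 0.48438 in². R_n = min(0.6×58×1.7813, 0.6×36×2.875) + 1.0×58×0.48438 = min(61.989, 62.1) + 28.094 = 90.083 kips. φR_n = 0.75 × 90.083 = 67.6 kips.
Tension yield (gross): A_g = 7.0625×0.25 = 1.7656 in². φR_n = 0.90 × 36 × 1.7656 = 57.2 kips.
Governing: min(270.4, 97.1, 67.6, 57.2) = 57.2 kips → gross-section yield.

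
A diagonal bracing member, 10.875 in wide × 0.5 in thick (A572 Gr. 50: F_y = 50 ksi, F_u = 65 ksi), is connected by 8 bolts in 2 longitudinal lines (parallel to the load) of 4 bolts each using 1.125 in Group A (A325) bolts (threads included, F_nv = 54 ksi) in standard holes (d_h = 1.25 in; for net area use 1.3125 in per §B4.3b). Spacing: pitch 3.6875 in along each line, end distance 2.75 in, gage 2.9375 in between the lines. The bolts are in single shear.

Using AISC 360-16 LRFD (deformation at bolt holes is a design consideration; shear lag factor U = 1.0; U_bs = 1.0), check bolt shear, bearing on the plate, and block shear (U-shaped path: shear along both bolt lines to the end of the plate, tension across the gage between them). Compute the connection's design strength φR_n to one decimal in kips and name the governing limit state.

309.3 kips (block shear governs)

Bolt shear: A_b = π(1.125)²/4 = 0.99402 in². φR_n = 0.75 × 54 × 0.99402 × 8 × 1 = 322.1 kips.
Bearing (0.5 in plate, F_u = 65 ksi): end bolts L_c = 2.75 − 1.25/2 = 2.125, R_n = min(1.2×2.125×0.5×65, 2.4×1.125×0.5×65) = 82.875 kips/bolt; interior L_c = 3.6875 − 1.25 = 2.4375, R_n = 87.75 kips/bolt. φR_n = 0.75 × (2×82.875 + 6×87.75) = 519.2 kips.
Block shear: shear path 2×[2.75+3×3.6875] = 2×13.8125 in, A_gv = 13.813, A_nv = 2×(13.8125 − 3.5×1.3125)×0.5 = 9.2188 in²; tension across gage: (2.9375 − 1×1.3125)×0.5 = 0.8125 in². R_n = min(0.6×65×9.2188, 0.6×50×13.813) + 1.0×65×0.8125 = min(359.53, 414.39) + 52.813 = 412.34 kips. φR_n = 0.75 × 412.34 = 309.3 kips.
Governing: min(322.1, 519.2, 309.3) = 309.3 kips → block shear.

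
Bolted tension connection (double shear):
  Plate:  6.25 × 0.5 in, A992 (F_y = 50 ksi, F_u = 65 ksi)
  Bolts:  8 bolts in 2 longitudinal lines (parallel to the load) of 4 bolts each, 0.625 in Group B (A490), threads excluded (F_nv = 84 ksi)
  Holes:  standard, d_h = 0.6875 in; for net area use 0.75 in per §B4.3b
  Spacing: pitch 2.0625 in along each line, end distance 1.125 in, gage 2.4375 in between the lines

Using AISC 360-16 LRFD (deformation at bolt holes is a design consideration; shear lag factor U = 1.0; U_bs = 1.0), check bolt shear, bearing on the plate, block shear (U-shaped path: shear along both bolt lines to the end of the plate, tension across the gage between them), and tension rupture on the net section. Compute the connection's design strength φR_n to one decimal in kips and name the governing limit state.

115.8 kips (net-section rupture governs)

Bolt shear: A_b = π(0.625)²/4 = 0.3068 in². φR_n = 0.75 × 84 × 0.3068 × 8 × 2 = 309.3 kips.
Bearing (0.5 in plate, F_u = 65 ksi): end bolts L_c = 1.125 − 0.6875/2 = 0.78125, R_n = min(1.2×0.78125×0.5×65, 2.4×0.625×0.5×65) = 30.469 kips/bolt; interior L_c = 2.0625 − 0.6875 = 1.375, R_n = 48.75 kips/bolt. φR_n = 0.75 × (2×30.469 + 6×48.75) = 265.1 kips.
Block shear: shear path 2×[1.125+3×2.0625] = 2×7.3125 in, A_gv = 7.3125, A_nv = 2×(7.3125 − 3.5×0.75)×0.5 = 4.6875 in²; tension across gage: (2.4375 − 1×0.75)×0.5 = 0.84375 in². R_n = min(0.6×65×4.6875, 0.6×50×7.3125) + 1.0×65×0.84375 = min(182.81, 219.38) + 54.844 = 237.65 kips. φR_n = 0.75 × 237.65 = 178.2 kips.
Tension rupture (net): A_n = (6.25 − 2×0.75)×0.5 = 2.375 in² (U = 1.0, A_e = A_n). φR_n = 0.75 × 65 × 2.375 = 115.8 kips.
Governing: min(309.3, 265.1, 178.2, 115.8) = 115.8 kips → net-section rupture.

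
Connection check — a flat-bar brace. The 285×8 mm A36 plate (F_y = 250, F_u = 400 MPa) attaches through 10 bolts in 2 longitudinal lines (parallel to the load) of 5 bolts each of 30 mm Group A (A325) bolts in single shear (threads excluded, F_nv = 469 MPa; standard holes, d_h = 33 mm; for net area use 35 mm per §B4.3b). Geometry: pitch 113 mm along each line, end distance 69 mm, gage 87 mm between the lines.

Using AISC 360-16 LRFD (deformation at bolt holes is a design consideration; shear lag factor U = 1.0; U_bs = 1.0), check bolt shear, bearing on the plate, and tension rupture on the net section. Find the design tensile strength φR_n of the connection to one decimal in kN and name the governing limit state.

Bolt shear: A_b = π(30)²/4 = 706.86 mm². φR_n = 0.75 × 469 × 706.86 × 10 × 1 = 2486.4 kN.
Bearing (8 mm plate, F_u = 400 MPa): end bolts L_c = 69 − 33/2 = 52.5, R_n = min(1.2×52.5×8×400, 2.4×30×8×400) = 201.6 kN/bolt; interior L_c = 113 − 33 = 80, R_n = 230.4 kN/bolt. φR_n = 0.75 × (2×201.6 + 8×230.4) = 1684.8 kN.
Tension rupture (net): A_n = (285 − 2×35)×8 = 1720 mm² (U = 1.0, A_e = A_n). φR_n = 0.75 × 400 × 1720 = 516.0 kN.
Governing: min(2486.4, 1684.8, 516.0) = 516.0 kN → net-section rupture.

516.0 kN (net-section rupture governs)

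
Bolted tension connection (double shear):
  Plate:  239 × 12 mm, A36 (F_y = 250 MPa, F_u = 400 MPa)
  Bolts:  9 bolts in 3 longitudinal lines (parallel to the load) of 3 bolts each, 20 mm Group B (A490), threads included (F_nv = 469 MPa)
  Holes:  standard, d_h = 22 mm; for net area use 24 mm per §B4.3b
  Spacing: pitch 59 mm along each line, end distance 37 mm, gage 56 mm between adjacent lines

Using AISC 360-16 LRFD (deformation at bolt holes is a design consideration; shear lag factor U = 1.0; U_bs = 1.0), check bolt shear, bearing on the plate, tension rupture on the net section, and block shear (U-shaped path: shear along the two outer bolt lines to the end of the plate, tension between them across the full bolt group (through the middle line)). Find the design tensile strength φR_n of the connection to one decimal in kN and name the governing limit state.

Bolt shear: A_b = π(20)²/4 = 314.16 mm². φR_n = 0.75 × 469 × 314.16 × 9 × 2 = 1989.1 kN.
Bearing (12 mm plate, F_u = 400 MPa): end bolts L_c = 37 − 22/2 = 26, R_n = min(1.2×26×12×400, 2.4×20×12×400) = 149.76 kN/bolt; interior L_c = 59 − 22 = 37, R_n = 213.12 kN/bolt. φR_n = 0.75 × (3×149.76 + 6×213.12) = 1296.0 kN.
Tension rupture (net): A_n = (239 − 3×24)×12 = 2004 mm² (U = 1.0, A_e = A_n). φR_n = 0.75 × 400 × 2004 = 601.2 kN.
Block shear: shear path 2×[37+2×59] = 2×155 mm, A_gv = 3720, A_nv = 2×(155 − 2.5×24)×12 = 2280 mm²; tension across gage: (112 − 2×24)×12 = 768 mm². R_n = min(0.6×400×2280, 0.6×250×3720) + 1.0×400×768 = min(547.2, 558) + 307.2 = 854.4 kN. φR_n = 0.75 × 854.4 = 640.8 kN.
Governing: min(1989.1, 1296.0, 601.2, 640.8) = 601.2 kN → net-section rupture.

601.2 kN (net-section rupture governs)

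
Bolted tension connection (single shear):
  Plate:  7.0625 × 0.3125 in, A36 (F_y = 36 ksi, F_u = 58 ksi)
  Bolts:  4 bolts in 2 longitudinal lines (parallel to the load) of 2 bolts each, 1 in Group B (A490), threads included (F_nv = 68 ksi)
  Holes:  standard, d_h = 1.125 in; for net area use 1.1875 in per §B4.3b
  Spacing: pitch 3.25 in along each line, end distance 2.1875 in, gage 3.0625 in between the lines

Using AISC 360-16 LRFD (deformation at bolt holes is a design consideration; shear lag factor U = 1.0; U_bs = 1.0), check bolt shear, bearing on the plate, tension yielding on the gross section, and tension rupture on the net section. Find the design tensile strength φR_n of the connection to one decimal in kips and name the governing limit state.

63.7 kips (net-section rupture governs)

Bolt shear: A_b = π(1)²/4 = 0.7854 in². φR_n = 0.75 × 68 × 0.7854 × 4 × 1 = 160.2 kips.
Bearing (0.3125 in plate, F_u = 58 ksi): end bolts L_c = 2.1875 − 1.125/2 = 1.625, R_n = min(1.2×1.625×0.3125×58, 2.4×1×0.3125×58) = 35.344 kips/bolt; interior L_c = 3.25 − 1.125 = 2.125, R_n = 43.5 kips/bolt. φR_n = 0.75 × (2×35.344 + 2×43.5) = 118.3 kips.
Tension yield (gross): A_g = 7.0625×0.3125 = 2.207 in². φR_n = 0.90 × 36 × 2.207 = 71.5 kips.
Tension rupture (net): A_n = (7.0625 − 2×1.1875)×0.3125 = 1.4648 in² (U = 1.0, A_e = A_n). φR_n = 0.75 × 58 × 1.4648 = 63.7 kips.
Governing: min(160.2, 118.3, 71.5, 63.7) = 63.7 kips → net-section rupture.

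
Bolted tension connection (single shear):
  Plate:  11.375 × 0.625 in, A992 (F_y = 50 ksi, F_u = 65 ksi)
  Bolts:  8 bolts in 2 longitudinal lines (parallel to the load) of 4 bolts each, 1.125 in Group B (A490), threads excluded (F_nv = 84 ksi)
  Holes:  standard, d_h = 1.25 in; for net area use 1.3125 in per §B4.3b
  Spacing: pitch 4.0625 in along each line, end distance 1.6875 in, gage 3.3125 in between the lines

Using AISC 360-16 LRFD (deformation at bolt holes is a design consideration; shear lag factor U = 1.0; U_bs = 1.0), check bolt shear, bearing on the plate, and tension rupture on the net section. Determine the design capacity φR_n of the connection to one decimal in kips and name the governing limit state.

Bolt shear: A_b = π(1.125)²/4 = 0.99402 in². φR_n = 0.75 × 84 × 0.99402 × 8 × 1 = 501.0 kips.
Bearing (0.625 in plate, F_u = 65 ksi): end bolts L_c = 1.6875 − 1.25/2 = 1.0625, R_n = min(1.2×1.0625×0.625×65, 2.4×1.125×0.625×65) = 51.797 kips/bolt; interior L_c = 4.0625 − 1.25 = 2.8125, R_n = 109.69 kips/bolt. φR_n = 0.75 × (2×51.797 + 6×109.69) = 571.3 kips.
Tension rupture (net): A_n = (11.375 − 2×1.3125)×0.625 = 5.4688 in² (U = 1.0, A_e = A_n). φR_n = 0.75 × 65 × 5.4688 = 266.6 kips.
Governing: min(501.0, 571.3, 266.6) = 266.6 kips → net-section rupture.

266.6 kips (net-section rupture governs)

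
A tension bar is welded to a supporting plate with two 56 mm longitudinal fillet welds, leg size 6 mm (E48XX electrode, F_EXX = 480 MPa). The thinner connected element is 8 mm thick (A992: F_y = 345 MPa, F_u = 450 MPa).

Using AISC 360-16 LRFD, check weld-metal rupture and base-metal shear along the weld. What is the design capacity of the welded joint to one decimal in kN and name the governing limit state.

102.6 kN (weld metal governs)

Weld metal: throat = 0.707×6 = 4.242 mm, L = 2×56 = 112 mm. φR_n = 0.75 × 0.6 × 480 × 4.242 × 112 = 102.6 kN.
Base metal shear (8 mm plate): yield φR_n = 1.0×0.6×345×8×112 = 185.5 kN; rupture φR_n = 0.75×0.6×450×8×112 = 181.4 kN; take 181.4 kN (rupture).
Governing: min(102.6, 181.4) = 102.6 kN → weld metal.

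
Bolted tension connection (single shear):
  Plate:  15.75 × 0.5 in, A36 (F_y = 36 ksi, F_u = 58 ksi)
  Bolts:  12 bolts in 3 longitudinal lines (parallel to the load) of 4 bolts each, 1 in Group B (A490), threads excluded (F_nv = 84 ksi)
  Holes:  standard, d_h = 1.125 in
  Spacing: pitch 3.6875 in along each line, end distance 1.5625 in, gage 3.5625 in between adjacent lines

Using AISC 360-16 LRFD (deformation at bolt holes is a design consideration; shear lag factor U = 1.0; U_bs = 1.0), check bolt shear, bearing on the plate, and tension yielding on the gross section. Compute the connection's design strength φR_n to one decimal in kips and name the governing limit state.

255.2 kips (gross-section yield governs)

Bolt shear: A_b = π(1)²/4 = 0.7854 in². φR_n = 0.75 × 84 × 0.7854 × 12 × 1 = 593.8 kips.
Bearing (0.5 in plate, F_u = 58 ksi): end bolts L_c = 1.5625 − 1.125/2 = 1, R_n = min(1.2×1×0.5×58, 2.4×1×0.5×58) = 34.8 kips/bolt; interior L_c = 3.6875 − 1.125 = 2.5625, R_n = 69.6 kips/bolt. φR_n = 0.75 × (3×34.8 + 9×69.6) = 548.1 kips.
Tension yield (gross): A_g = 15.75×0.5 = 7.875 in². φR_n = 0.90 × 36 × 7.875 = 255.2 kips.
Governing: min(593.8, 548.1, 255.2) = 255.2 kips → gross-section yield.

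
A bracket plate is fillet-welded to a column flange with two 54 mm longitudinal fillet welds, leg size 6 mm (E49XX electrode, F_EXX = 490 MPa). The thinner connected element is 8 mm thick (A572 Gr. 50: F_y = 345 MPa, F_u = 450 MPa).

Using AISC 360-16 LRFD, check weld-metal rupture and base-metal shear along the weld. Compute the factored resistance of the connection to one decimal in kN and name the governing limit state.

Weld metal: throat = 0.707×6 = 4.242 mm, L = 2×54 = 108 mm. φR_n = 0.75 × 0.6 × 490 × 4.242 × 108 = 101.0 kN.
Base metal shear (8 mm plate): yield φR_n = 1.0×0.6×345×8×108 = 178.8 kN; rupture φR_n = 0.75×0.6×450×8×108 = 175.0 kN; take 175.0 kN (rupture).
Governing: min(101.0, 175.0) = 101.0 kN → weld metal.

101.0 kN (weld metal governs)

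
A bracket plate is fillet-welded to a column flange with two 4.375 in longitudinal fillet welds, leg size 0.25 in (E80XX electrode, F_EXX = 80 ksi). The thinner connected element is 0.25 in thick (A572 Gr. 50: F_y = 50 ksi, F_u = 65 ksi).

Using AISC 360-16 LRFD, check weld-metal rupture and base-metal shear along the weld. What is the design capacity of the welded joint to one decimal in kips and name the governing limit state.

Weld metal: throat = 0.707×0.25 = 0.17675 in, L = 2×4.375 = 8.75 in. φR_n = 0.75 × 0.6 × 80 × 0.17675 × 8.75 = 55.7 kips.
Base metal shear (0.25 in plate): yield φR_n = 1.0×0.6×50×0.25×8.75 = 65.6 kips; rupture φR_n = 0.75×0.6×65×0.25×8.75 = 64.0 kips; take 64.0 kips (rupture).
Governing: min(55.7, 64.0) = 55.7 kips → weld metal.

55.7 kips (weld metal governs)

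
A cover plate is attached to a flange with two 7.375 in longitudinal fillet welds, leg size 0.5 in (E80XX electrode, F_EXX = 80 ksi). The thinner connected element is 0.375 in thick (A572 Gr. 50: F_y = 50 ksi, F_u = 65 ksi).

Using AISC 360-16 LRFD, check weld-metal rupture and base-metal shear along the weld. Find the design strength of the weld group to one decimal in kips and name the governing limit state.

Weld metal: throat = 0.707×0.5 = 0.3535 in, L = 2×7.375 = 14.75 in. φR_n = 0.75 × 0.6 × 80 × 0.3535 × 14.75 = 187.7 kips.
Base metal shear (0.375 in plate): yield φR_n = 1.0×0.6×50×0.375×14.75 = 165.9 kips; rupture φR_n = 0.75×0.6×65×0.375×14.75 = 161.8 kips; take 161.8 kips (rupture).
Governing: min(187.7, 161.8) = 161.8 kips → base-metal shear.

161.8 kips (base-metal shear governs)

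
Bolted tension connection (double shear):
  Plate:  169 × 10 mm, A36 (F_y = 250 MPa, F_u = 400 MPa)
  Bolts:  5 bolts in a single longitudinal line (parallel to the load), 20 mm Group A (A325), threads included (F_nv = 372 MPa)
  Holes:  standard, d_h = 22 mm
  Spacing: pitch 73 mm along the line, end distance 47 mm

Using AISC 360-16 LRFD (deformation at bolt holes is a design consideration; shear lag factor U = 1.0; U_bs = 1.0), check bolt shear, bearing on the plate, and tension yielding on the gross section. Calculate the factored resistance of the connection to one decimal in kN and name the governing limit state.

Bolt shear: A_b = π(20)²/4 = 314.16 mm². φR_n = 0.75 × 372 × 314.16 × 5 × 2 = 876.5 kN.
Bearing (10 mm plate, F_u = 400 MPa): end bolts L_c = 47 − 22/2 = 36, R_n = min(1.2×36×10×400, 2.4×20×10×400) = 172.8 kN/bolt; interior L_c = 73 − 22 = 51, R_n = 192 kN/bolt. φR_n = 0.75 × (1×172.8 + 4×192) = 705.6 kN.
Tension yield (gross): A_g = 169×10 = 1690 mm². φR_n = 0.90 × 250 × 1690 = 380.3 kN.
Governing: min(876.5, 705.6, 380.3) = 380.3 kN → gross-section yield.

380.3 kN (gross-section yield governs)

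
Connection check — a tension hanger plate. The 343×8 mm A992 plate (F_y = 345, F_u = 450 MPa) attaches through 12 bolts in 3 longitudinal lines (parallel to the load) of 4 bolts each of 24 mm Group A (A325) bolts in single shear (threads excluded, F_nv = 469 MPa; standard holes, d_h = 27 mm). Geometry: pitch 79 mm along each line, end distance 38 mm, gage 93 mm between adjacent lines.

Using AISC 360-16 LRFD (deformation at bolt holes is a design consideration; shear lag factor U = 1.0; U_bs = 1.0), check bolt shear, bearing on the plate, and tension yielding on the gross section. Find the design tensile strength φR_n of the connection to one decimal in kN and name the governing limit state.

Bolt shear: A_b = π(24)²/4 = 452.39 mm². φR_n = 0.75 × 469 × 452.39 × 12 × 1 = 1909.5 kN.
Bearing (8 mm plate, F_u = 450 MPa): end bolts L_c = 38 − 27/2 = 24.5, R_n = min(1.2×24.5×8×450, 2.4×24×8×450) = 105.84 kN/bolt; interior L_c = 79 − 27 = 52, R_n = 207.36 kN/bolt. φR_n = 0.75 × (3×105.84 + 9×207.36) = 1637.8 kN.
Tension yield (gross): A_g = 343×8 = 2744 mm². φR_n = 0.90 × 345 × 2744 = 852.0 kN.
Governing: min(1909.5, 1637.8, 852.0) = 852.0 kN → gross-section yield.

852.0 kN (gross-section yield governs)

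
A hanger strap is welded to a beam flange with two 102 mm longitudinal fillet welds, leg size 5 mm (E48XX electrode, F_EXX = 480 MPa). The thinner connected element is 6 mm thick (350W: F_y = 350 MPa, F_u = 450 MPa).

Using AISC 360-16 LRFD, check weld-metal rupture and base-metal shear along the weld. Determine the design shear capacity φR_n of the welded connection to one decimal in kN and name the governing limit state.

Weld metal: throat = 0.707×5 = 3.535 mm, L = 2×102 = 204 mm. φR_n = 0.75 × 0.6 × 480 × 3.535 × 204 = 155.8 kN.
Base metal shear (6 mm plate): yield φR_n = 1.0×0.6×350×6×204 = 257.0 kN; rupture φR_n = 0.75×0.6×450×6×204 = 247.9 kN; take 247.9 kN (rupture).
Governing: min(155.8, 247.9) = 155.8 kN → weld metal.

155.8 kN (weld metal governs)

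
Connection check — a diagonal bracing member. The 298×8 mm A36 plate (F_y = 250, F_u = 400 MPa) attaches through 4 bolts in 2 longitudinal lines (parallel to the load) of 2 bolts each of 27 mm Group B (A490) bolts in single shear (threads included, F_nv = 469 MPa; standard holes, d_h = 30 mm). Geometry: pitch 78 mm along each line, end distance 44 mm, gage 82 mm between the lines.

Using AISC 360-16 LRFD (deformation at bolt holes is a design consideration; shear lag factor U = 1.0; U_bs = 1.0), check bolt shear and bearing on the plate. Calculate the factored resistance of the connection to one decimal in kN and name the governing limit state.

Bolt shear: A_b = π(27)²/4 = 572.56 mm². φR_n = 0.75 × 469 × 572.56 × 4 × 1 = 805.6 kN.
Bearing (8 mm plate, F_u = 400 MPa): end bolts L_c = 44 − 30/2 = 29, R_n = min(1.2×29×8×400, 2.4×27×8×400) = 111.36 kN/bolt; interior L_c = 78 − 30 = 48, R_n = 184.32 kN/bolt. φR_n = 0.75 × (2×111.36 + 2×184.32) = 443.5 kN.
Governing: min(805.6, 443.5) = 443.5 kN → bearing.

443.5 kN (bearing governs)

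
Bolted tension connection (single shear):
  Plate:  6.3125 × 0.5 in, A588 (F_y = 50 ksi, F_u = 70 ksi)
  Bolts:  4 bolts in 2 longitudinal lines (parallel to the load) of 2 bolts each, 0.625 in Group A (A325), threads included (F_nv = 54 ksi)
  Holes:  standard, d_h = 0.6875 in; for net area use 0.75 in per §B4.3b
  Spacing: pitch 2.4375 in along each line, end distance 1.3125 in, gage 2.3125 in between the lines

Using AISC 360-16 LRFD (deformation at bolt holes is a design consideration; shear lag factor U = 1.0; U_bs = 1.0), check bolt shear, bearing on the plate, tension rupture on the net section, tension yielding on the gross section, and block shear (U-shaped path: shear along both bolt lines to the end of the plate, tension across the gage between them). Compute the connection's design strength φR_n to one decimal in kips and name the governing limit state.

49.7 kips (bolt shear governs)

Bolt shear: A_b = π(0.625)²/4 = 0.3068 in². φR_n = 0.75 × 54 × 0.3068 × 4 × 1 = 49.7 kips.
Bearing (0.5 in plate, F_u = 70 ksi): end bolts L_c = 1.3125 − 0.6875/2 = 0.96875, R_n = min(1.2×0.96875×0.5×70, 2.4×0.625×0.5×70) = 40.688 kips/bolt; interior L_c = 2.4375 − 0.6875 = 1.75, R_n = 52.5 kips/bolt. φR_n = 0.75 × (2×40.688 + 2×52.5) = 139.8 kips.
Tension rupture (net): A_n = (6.3125 − 2×0.75)×0.5 = 2.4063 in² (U = 1.0, A_e = A_n). φR_n = 0.75 × 70 × 2.4063 = 126.3 kips.
Tension yield (gross): A_g = 6.3125×0.5 = 3.1563 in². φR_n = 0.90 × 50 × 3.1563 = 142.0 kips.
Block shear: shear path 2×[1.3125+1×2.4375] = 2×3.75 in, A_gv = 3.75, A_nv = 2×(3.75 − 1.5×0.75)×0.5 = 2.625 in²; tension across gage: (2.3125 − 1×0.75)×0.5 = 0.78125 in². R_n = min(0.6×70×2.625, 0.6×50×3.75) + 1.0×70×0.78125 = min(110.25, 112.5) + 54.688 = 164.94 kips. φR_n = 0.75 × 164.94 = 123.7 kips.
Governing: min(49.7, 139.8, 126.3, 142.0, 123.7) = 49.7 kips → bolt shear.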